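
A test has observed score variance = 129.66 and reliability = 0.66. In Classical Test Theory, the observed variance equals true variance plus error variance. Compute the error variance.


var_true = rxx * var_obs = 0.66 * 129.66 = 85.5756
var_error = var_obs - var_true
var_error = 129.66 - 85.5756
var_error = 44.0844

44.0844


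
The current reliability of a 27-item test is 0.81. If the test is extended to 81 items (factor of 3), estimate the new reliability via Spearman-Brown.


r_new = (n * rxx) / (1 + (n-1) * rxx)
r_new = (3 * 0.81) / (1 + 2 * 0.81)
r_new = 2.43 / 2.62
r_new = 0.9275

0.9275


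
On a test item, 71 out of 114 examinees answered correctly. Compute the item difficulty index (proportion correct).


Item difficulty p = number correct / total examinees
p = 71 / 114
p = 0.6228

0.6228


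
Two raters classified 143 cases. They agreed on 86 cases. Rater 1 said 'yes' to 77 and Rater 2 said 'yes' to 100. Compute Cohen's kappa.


P_o = 86/143 = 0.601399
P_e = (77*100 + 66*43) / 20449 = 0.515331
kappa = (P_o - P_e) / (1 - P_e)
kappa = (0.601399 - 0.515331) / (1 - 0.515331)
kappa = 0.1776

0.1776


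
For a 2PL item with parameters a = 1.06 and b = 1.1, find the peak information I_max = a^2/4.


For 2PL, max info at theta = b = 1.1
I_max = a^2 / 4 = 1.06^2 / 4
= 1.1236 / 4
I_max = 0.2809

0.2809


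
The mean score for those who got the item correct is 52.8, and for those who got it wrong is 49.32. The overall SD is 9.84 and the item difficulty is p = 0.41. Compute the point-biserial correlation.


q = 1 - p = 0.59
rpb = ((M1 - M0) / SD) * sqrt(p * q)
rpb = ((52.8 - 49.32) / 9.84) * sqrt(0.41 * 0.59)
rpb = 0.1739

0.1739


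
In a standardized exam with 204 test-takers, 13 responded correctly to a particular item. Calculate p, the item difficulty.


Item difficulty p = number correct / total examinees
p = 13 / 204
p = 0.0637

0.0637


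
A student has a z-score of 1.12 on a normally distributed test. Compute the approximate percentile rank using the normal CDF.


CDF(z) = 0.5 * (1 + erf(z/sqrt(2)))
erf(0.792) = 0.7373
CDF = 0.8686
Percentile rank = 0.8686 * 100 = 86.86

86.86


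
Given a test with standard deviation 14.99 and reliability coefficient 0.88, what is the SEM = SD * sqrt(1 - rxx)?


SEM = SD * sqrt(1 - rxx)
SEM = 14.99 * sqrt(1 - 0.88)
SEM = 14.99 * sqrt(0.12) = 14.99 * 0.34641
SEM = 5.1927

5.1927


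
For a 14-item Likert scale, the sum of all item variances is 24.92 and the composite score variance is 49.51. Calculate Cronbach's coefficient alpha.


alpha = (k/(k-1)) * (1 - sum(si^2)/s_total^2)
= (14/13) * (1 - 24.92/49.51)
alpha = 0.5349

0.5349


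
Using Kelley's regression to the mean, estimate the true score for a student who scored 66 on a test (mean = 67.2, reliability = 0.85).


T_est = rxx * X + (1 - rxx) * mean
T_est = 0.85 * 66 + 0.15 * 67.2
T_est = 56.1 + 10.08
T_est = 66.18

66.18


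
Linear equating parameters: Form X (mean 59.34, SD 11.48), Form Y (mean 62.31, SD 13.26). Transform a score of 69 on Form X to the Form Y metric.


slope = SD_Y / SD_X = 13.26 / 11.48 ~ 1.1551
intercept = mean_Y - slope * mean_X = 62.31 - (13.26 / 11.48) * 59.34 ~ -6.2308
Y = slope * X + intercept. To avoid rounding drift from the rounded slope/intercept, evaluate the equivalent form Y = mean_Y + SD_Y * (X - mean_X) / SD_X at full precision:
Y = 62.31 + 13.26 * (69 - 59.34) / 11.48
Y = 62.31 + 13.26 * 9.66 / 11.48
Y = 62.31 + 128.0916 / 11.48
Y = 62.31 + 11.1578
Y = 73.4678

73.4678


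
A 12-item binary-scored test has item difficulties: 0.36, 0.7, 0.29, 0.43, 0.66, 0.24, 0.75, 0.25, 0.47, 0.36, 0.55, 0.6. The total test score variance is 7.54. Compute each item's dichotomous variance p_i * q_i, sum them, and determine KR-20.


For each item, compute p_i * q_i:
  Item 1: 0.36 * 0.64 = 0.2304
  Item 2: 0.7 * 0.3 = 0.21
  Item 3: 0.29 * 0.71 = 0.2059
  Item 4: 0.43 * 0.57 = 0.2451
  Item 5: 0.66 * 0.34 = 0.2244
  Item 6: 0.24 * 0.76 = 0.1824
  Item 7: 0.75 * 0.25 = 0.1875
  Item 8: 0.25 * 0.75 = 0.1875
  Item 9: 0.47 * 0.53 = 0.2491
  Item 10: 0.36 * 0.64 = 0.2304
  Item 11: 0.55 * 0.45 = 0.2475
  Item 12: 0.6 * 0.4 = 0.24
Sum(p_i * q_i) = 0.2304 + 0.21 + 0.2059 + 0.2451 + 0.2244 + 0.1824 + 0.1875 + 0.1875 + 0.2491 + 0.2304 + 0.2475 + 0.24 = 2.6402
KR-20 = (k/(k-1)) * (1 - Sum(p_i*q_i) / Var_total)
= (12/11) * (1 - 2.6402/7.54)
= 1.0909 * 0.6498
KR-20 = 0.7089

0.7089


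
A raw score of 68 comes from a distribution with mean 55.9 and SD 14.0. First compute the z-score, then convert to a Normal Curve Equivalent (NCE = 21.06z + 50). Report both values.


z = (X - mean) / SD = (68 - 55.9) / 14.0
z = 12.1 / 14.0
z = 0.8643
NCE = NCE = 21.06z + 50
Carry z at full precision (z = 12.1 / 14.0) into the conversion:
NCE = 21.06 * (12.1 / 14.0) + 50 = 254.826 / 14.0 + 50
NCE = 18.2019 + 50
NCE = 68.2019

68.2019


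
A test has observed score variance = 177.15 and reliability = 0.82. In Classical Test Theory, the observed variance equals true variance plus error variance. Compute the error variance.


var_true = rxx * var_obs = 0.82 * 177.15 = 145.263
var_error = var_obs - var_true
var_error = 177.15 - 145.263
var_error = 31.887

31.887


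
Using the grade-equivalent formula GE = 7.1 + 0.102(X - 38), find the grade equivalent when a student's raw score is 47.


raw - median = 47 - 38 = 9
slope * diff = 0.102 * 9 = 0.918
GE = 7.1 + 0.918
GE = 8.018

8.018


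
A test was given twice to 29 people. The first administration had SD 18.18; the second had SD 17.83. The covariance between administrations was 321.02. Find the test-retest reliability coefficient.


r = cov(X,Y) / (SD_X * SD_Y)
r = 321.02 / (18.18 * 17.83)
r = 321.02 / 324.1494
r = 0.9903

0.9903


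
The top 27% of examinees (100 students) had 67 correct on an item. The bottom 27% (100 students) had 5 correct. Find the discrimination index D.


p_upper = 67/100 = 0.67
p_lower = 5/100 = 0.05
D = 0.67 - 0.05 = 0.62

0.62


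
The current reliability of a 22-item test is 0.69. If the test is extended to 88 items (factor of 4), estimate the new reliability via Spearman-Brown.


r_new = (n * rxx) / (1 + (n-1) * rxx)
r_new = (4 * 0.69) / (1 + 3 * 0.69)
r_new = 2.76 / 3.07
r_new = 0.899

0.899


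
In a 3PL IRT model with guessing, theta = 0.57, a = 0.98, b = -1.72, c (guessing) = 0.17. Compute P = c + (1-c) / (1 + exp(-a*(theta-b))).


logit = 0.98*(0.57 - -1.72) = 2.2442
P* = 1/(1 + exp(-2.2442)) = 0.9041
P = 0.17 + (1 - 0.17) * 0.9041
P = 0.9204

0.9204


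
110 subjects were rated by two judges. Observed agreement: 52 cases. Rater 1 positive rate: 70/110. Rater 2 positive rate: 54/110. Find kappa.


P_o = 52/110 = 0.472727
P_e = (70*54 + 40*56) / 12100 = 0.497521
kappa = (P_o - P_e) / (1 - P_e)
kappa = (0.472727 - 0.497521) / (1 - 0.497521)
kappa = -0.0493

-0.0493


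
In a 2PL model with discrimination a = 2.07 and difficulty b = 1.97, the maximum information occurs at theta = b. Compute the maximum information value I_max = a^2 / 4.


For 2PL, max info at theta = b = 1.97
I_max = a^2 / 4 = 2.07^2 / 4
= 4.2849 / 4
I_max = 1.0712

1.0712


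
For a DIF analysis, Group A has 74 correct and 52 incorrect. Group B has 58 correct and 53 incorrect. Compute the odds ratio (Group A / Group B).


Odds_A = 74/52 = 1.4231
Odds_B = 58/53 = 1.0943
OR = Odds_A / Odds_B = 1.4231 / 1.0943
Exactly, OR = (74 * 53) / (52 * 58) = 3922 / 3016
OR = 1.3004

1.3004


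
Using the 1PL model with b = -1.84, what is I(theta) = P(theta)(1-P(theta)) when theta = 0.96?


P = 1/(1+exp(-(0.96--1.84))) = 0.9427
I = P*(1-P) = 0.9427 * 0.0573
I = 0.054

0.054


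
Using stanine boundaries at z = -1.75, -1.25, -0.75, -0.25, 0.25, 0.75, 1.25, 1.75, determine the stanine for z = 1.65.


Stanine boundaries: [-1.75, -1.25, -0.75, -0.25, 0.25, 0.75, 1.25, 1.75]
z = 1.65
Check each boundary:
  z >= -1.75 -> could be stanine 2
  z >= -1.25 -> could be stanine 3
  z >= -0.75 -> could be stanine 4
  z >= -0.25 -> could be stanine 5
  z >= 0.25 -> could be stanine 6
  z >= 0.75 -> could be stanine 7
  z >= 1.25 -> could be stanine 8
  z < 1.75
Highest qualifying boundary gives stanine = 8

8


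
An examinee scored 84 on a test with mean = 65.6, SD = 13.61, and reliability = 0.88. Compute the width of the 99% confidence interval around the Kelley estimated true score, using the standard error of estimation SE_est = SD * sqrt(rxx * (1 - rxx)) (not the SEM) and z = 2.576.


True score estimate = 0.88*84 + 0.12*65.6 = 81.792
SE_est = SD * sqrt(rxx * (1 - rxx)) = 13.61 * sqrt(0.88 * 0.12) = 13.61 * sqrt(0.1056) = 4.422727
CI = T_est +/- z * SE_est, so width = 2 * z * SE_est = 2 * 2.576 * 4.422727
Width = 22.7859

22.7859


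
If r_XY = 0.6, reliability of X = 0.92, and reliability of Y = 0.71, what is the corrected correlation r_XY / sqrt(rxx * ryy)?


r_corrected = rxy / sqrt(rxx * ryy)
= 0.6 / sqrt(0.92 * 0.71)
= 0.6 / sqrt(0.6532)
= 0.6 / 0.808208
r_corrected = 0.7424

0.7424


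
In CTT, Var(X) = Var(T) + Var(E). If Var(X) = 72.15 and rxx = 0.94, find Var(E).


var_true = rxx * var_obs = 0.94 * 72.15 = 67.821
var_error = var_obs - var_true
var_error = 72.15 - 67.821
var_error = 4.329

4.329


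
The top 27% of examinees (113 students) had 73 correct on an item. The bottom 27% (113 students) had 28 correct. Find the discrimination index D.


p_upper = 73/113 = 0.646
p_lower = 28/113 = 0.2478
D = 0.646 - 0.2478 = 0.3982

0.3982


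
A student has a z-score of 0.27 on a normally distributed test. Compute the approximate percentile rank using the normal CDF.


CDF(z) = 0.5 * (1 + erf(z/sqrt(2)))
erf(0.1909) = 0.2128
CDF = 0.6064
Percentile rank = 0.6064 * 100 = 60.64

60.64


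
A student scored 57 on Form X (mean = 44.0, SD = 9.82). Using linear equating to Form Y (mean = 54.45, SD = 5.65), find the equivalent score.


slope = SD_Y / SD_X = 5.65 / 9.82 ~ 0.5754
intercept = mean_Y - slope * mean_X = 54.45 - (5.65 / 9.82) * 44.0 ~ 29.1343
Y = slope * X + intercept. To avoid rounding drift from the rounded slope/intercept, evaluate the equivalent form Y = mean_Y + SD_Y * (X - mean_X) / SD_X at full precision:
Y = 54.45 + 5.65 * (57 - 44.0) / 9.82
Y = 54.45 + 5.65 * 13.0 / 9.82
Y = 54.45 + 73.45 / 9.82
Y = 54.45 + 7.4796
Y = 61.9296

61.9296


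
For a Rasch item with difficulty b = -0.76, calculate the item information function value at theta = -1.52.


P = 1/(1+exp(-(-1.52--0.76))) = 0.3186
I = P*(1-P) = 0.3186 * 0.6814
I = 0.2171

0.2171


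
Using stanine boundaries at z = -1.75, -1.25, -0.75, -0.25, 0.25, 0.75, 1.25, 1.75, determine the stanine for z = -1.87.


Stanine boundaries: [-1.75, -1.25, -0.75, -0.25, 0.25, 0.75, 1.25, 1.75]
z = -1.87
Check each boundary:
  z < -1.75
  z < -1.25
  z < -0.75
  z < -0.25
  z < 0.25
  z < 0.75
  z < 1.25
  z < 1.75
Highest qualifying boundary gives stanine = 1

1


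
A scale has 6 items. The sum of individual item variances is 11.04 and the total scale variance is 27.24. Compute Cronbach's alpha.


alpha = (k/(k-1)) * (1 - sum(si^2)/s_total^2)
= (6/5) * (1 - 11.04/27.24)
alpha = 0.7137

0.7137


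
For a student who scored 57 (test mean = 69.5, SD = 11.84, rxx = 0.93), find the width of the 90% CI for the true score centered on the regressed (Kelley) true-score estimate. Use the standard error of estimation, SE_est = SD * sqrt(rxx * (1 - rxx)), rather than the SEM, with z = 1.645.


True score estimate = 0.93*57 + 0.07*69.5 = 57.875
SE_est = SD * sqrt(rxx * (1 - rxx)) = 11.84 * sqrt(0.93 * 0.07) = 11.84 * sqrt(0.0651) = 3.020941
CI = T_est +/- z * SE_est, so width = 2 * z * SE_est = 2 * 1.645 * 3.020941
Width = 9.9389

9.9389


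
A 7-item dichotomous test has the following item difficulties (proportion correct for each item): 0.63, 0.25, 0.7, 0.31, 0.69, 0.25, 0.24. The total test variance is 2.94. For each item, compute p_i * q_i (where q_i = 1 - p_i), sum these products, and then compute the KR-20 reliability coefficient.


For each item, compute p_i * q_i:
  Item 1: 0.63 * 0.37 = 0.2331
  Item 2: 0.25 * 0.75 = 0.1875
  Item 3: 0.7 * 0.3 = 0.21
  Item 4: 0.31 * 0.69 = 0.2139
  Item 5: 0.69 * 0.31 = 0.2139
  Item 6: 0.25 * 0.75 = 0.1875
  Item 7: 0.24 * 0.76 = 0.1824
Sum(p_i * q_i) = 0.2331 + 0.1875 + 0.21 + 0.2139 + 0.2139 + 0.1875 + 0.1824 = 1.4283
KR-20 = (k/(k-1)) * (1 - Sum(p_i*q_i) / Var_total)
= (7/6) * (1 - 1.4283/2.94)
= 1.1667 * 0.5142
KR-20 = 0.5999

0.5999


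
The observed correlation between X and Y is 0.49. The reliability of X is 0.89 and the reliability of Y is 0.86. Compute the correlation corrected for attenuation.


r_corrected = rxy / sqrt(rxx * ryy)
= 0.49 / sqrt(0.89 * 0.86)
= 0.49 / sqrt(0.7654)
= 0.49 / 0.874871
r_corrected = 0.5601

0.5601


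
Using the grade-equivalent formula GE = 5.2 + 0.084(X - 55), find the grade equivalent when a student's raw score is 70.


raw - median = 70 - 55 = 15
slope * diff = 0.084 * 15 = 1.26
GE = 5.2 + 1.26
GE = 6.46

6.46


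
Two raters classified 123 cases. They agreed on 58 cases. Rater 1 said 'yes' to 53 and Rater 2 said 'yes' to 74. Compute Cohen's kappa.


P_o = 58/123 = 0.471545
P_e = (53*74 + 70*49) / 15129 = 0.485954
kappa = (P_o - P_e) / (1 - P_e)
kappa = (0.471545 - 0.485954) / (1 - 0.485954)
kappa = -0.028

-0.028


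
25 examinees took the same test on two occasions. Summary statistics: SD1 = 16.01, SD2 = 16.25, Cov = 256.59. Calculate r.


r = cov(X,Y) / (SD_X * SD_Y)
r = 256.59 / (16.01 * 16.25)
r = 256.59 / 260.1625
r = 0.9863

0.9863


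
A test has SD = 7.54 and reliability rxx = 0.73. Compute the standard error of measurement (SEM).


SEM = SD * sqrt(1 - rxx)
SEM = 7.54 * sqrt(1 - 0.73)
SEM = 7.54 * sqrt(0.27) = 7.54 * 0.519615
SEM = 3.9179

3.9179


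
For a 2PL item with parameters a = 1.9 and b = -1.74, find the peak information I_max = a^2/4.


For 2PL, max info at theta = b = -1.74
I_max = a^2 / 4 = 1.9^2 / 4
= 3.61 / 4
I_max = 0.9025

0.9025


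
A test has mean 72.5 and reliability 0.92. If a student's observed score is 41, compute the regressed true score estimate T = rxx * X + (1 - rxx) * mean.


T_est = rxx * X + (1 - rxx) * mean
T_est = 0.92 * 41 + 0.08 * 72.5
T_est = 37.72 + 5.8
T_est = 43.52

43.52


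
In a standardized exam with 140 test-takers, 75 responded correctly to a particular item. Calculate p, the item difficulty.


Item difficulty p = number correct / total examinees
p = 75 / 140
p = 0.5357

0.5357


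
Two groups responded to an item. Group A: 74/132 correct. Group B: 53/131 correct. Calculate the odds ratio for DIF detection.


Odds_A = 74/58 = 1.2759
Odds_B = 53/78 = 0.6795
OR = Odds_A / Odds_B = 1.2759 / 0.6795
Exactly, OR = (74 * 78) / (58 * 53) = 5772 / 3074
OR = 1.8777

1.8777


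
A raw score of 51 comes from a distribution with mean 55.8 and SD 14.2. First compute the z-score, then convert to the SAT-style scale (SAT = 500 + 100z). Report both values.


z = (X - mean) / SD = (51 - 55.8) / 14.2
z = -4.8 / 14.2
z = -0.338
SAT-scale = SAT = 500 + 100z
Carry z at full precision (z = -4.8 / 14.2) into the conversion:
SAT-scale = 500 + 100 * (-4.8 / 14.2) = 500 + -480 / 14.2
SAT-scale = 500 + -33.8028
SAT-scale = 466.1972

466.1972


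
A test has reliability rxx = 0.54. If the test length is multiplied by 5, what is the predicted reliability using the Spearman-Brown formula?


r_new = (n * rxx) / (1 + (n-1) * rxx)
r_new = (5 * 0.54) / (1 + 4 * 0.54)
r_new = 2.7 / 3.16
r_new = 0.8544

0.8544


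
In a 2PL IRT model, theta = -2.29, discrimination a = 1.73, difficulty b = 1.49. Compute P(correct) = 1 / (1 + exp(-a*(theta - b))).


a*(theta - b) = 1.73 * (-2.29 - 1.49) = -6.5394
exp(--6.5394) = 691.8713
P = 1 / (1 + 691.8713)
P = 0.0014

0.0014


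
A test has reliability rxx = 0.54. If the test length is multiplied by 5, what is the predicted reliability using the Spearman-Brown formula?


r_new = (n * rxx) / (1 + (n-1) * rxx)
r_new = (5 * 0.54) / (1 + 4 * 0.54)
r_new = 2.7 / 3.16
r_new = 0.8544

0.8544


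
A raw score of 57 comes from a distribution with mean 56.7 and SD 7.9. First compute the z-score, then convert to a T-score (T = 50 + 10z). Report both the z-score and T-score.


z = (X - mean) / SD = (57 - 56.7) / 7.9
z = 0.3 / 7.9
z = 0.038
T-score = T = 50 + 10z
Carry z at full precision (z = 0.3 / 7.9) into the conversion:
T-score = 50 + 10 * (0.3 / 7.9) = 50 + 3 / 7.9
T-score = 50 + 0.3797
T-score = 50.3797

50.3797


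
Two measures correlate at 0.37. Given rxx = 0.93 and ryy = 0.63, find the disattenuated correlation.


r_corrected = rxy / sqrt(rxx * ryy)
= 0.37 / sqrt(0.93 * 0.63)
= 0.37 / sqrt(0.5859)
= 0.37 / 0.765441
r_corrected = 0.4834

0.4834


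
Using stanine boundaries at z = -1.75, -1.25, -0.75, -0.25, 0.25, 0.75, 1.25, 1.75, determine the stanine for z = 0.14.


Stanine boundaries: [-1.75, -1.25, -0.75, -0.25, 0.25, 0.75, 1.25, 1.75]
z = 0.14
Check each boundary:
  z >= -1.75 -> could be stanine 2
  z >= -1.25 -> could be stanine 3
  z >= -0.75 -> could be stanine 4
  z >= -0.25 -> could be stanine 5
  z < 0.25
  z < 0.75
  z < 1.25
  z < 1.75
Highest qualifying boundary gives stanine = 5

5


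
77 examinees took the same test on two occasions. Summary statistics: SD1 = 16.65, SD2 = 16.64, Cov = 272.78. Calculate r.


r = cov(X,Y) / (SD_X * SD_Y)
r = 272.78 / (16.65 * 16.64)
r = 272.78 / 277.056
r = 0.9846

0.9846


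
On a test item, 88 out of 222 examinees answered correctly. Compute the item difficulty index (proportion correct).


Item difficulty p = number correct / total examinees
p = 88 / 222
p = 0.3964

0.3964


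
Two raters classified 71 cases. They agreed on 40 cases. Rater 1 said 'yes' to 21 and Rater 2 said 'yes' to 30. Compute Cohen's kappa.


P_o = 40/71 = 0.56338
P_e = (21*30 + 50*41) / 5041 = 0.531641
kappa = (P_o - P_e) / (1 - P_e)
kappa = (0.56338 - 0.531641) / (1 - 0.531641)
kappa = 0.0678

0.0678


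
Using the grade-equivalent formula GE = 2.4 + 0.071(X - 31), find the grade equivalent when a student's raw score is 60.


raw - median = 60 - 31 = 29
slope * diff = 0.071 * 29 = 2.059
GE = 2.4 + 2.059
GE = 4.459

4.459


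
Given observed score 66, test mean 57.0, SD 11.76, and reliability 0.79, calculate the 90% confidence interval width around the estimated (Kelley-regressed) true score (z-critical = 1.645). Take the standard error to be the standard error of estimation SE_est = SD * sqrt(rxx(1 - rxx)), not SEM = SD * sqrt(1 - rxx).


True score estimate = 0.79*66 + 0.21*57.0 = 64.11
SE_est = SD * sqrt(rxx * (1 - rxx)) = 11.76 * sqrt(0.79 * 0.21) = 11.76 * sqrt(0.1659) = 4.789945
CI = T_est +/- z * SE_est, so width = 2 * z * SE_est = 2 * 1.645 * 4.789945
Width = 15.7589

15.7589


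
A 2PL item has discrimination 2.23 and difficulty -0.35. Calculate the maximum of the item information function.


For 2PL, max info at theta = b = -0.35
I_max = a^2 / 4 = 2.23^2 / 4
= 4.9729 / 4
I_max = 1.2432

1.2432


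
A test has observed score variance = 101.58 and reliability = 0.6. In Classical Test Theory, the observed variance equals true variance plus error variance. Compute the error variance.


var_true = rxx * var_obs = 0.6 * 101.58 = 60.948
var_error = var_obs - var_true
var_error = 101.58 - 60.948
var_error = 40.632

40.632


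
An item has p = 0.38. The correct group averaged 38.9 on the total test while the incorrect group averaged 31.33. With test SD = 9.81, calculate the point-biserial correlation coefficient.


q = 1 - p = 0.62
rpb = ((M1 - M0) / SD) * sqrt(p * q)
rpb = ((38.9 - 31.33) / 9.81) * sqrt(0.38 * 0.62)
rpb = 0.3746

0.3746


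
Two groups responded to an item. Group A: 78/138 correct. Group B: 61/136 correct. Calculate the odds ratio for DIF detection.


Odds_A = 78/60 = 1.3
Odds_B = 61/75 = 0.8133
OR = Odds_A / Odds_B = 1.3 / 0.8133
Exactly, OR = (78 * 75) / (60 * 61) = 5850 / 3660
OR = 1.5984

1.5984


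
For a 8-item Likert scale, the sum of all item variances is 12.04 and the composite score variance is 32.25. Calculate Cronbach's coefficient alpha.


alpha = (k/(k-1)) * (1 - sum(si^2)/s_total^2)
= (8/7) * (1 - 12.04/32.25)
alpha = 0.7162

0.7162


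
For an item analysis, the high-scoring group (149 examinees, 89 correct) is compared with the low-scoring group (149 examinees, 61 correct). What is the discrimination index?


p_upper = 89/149 = 0.5973
p_lower = 61/149 = 0.4094
D = 0.5973 - 0.4094 = 0.1879

0.1879


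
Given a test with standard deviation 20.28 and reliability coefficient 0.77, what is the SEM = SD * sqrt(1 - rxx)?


SEM = SD * sqrt(1 - rxx)
SEM = 20.28 * sqrt(1 - 0.77)
SEM = 20.28 * sqrt(0.23) = 20.28 * 0.479583
SEM = 9.7259

9.7259


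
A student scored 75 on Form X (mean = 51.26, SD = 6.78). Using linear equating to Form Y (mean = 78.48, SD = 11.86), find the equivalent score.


slope = SD_Y / SD_X = 11.86 / 6.78 ~ 1.7493
intercept = mean_Y - slope * mean_X = 78.48 - (11.86 / 6.78) * 51.26 ~ -11.1872
Y = slope * X + intercept. To avoid rounding drift from the rounded slope/intercept, evaluate the equivalent form Y = mean_Y + SD_Y * (X - mean_X) / SD_X at full precision:
Y = 78.48 + 11.86 * (75 - 51.26) / 6.78
Y = 78.48 + 11.86 * 23.74 / 6.78
Y = 78.48 + 281.5564 / 6.78
Y = 78.48 + 41.5275
Y = 120.0075

120.0075


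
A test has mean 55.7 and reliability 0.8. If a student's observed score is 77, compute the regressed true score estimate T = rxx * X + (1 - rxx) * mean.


T_est = rxx * X + (1 - rxx) * mean
T_est = 0.8 * 77 + 0.2 * 55.7
T_est = 61.6 + 11.14
T_est = 72.74

72.74


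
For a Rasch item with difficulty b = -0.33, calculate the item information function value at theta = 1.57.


P = 1/(1+exp(-(1.57--0.33))) = 0.8699
I = P*(1-P) = 0.8699 * 0.1301
I = 0.1132

0.1132


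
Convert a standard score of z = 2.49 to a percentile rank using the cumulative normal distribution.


CDF(z) = 0.5 * (1 + erf(z/sqrt(2)))
erf(1.7607) = 0.9872
CDF = 0.9936
Percentile rank = 0.9936 * 100 = 99.36

99.36


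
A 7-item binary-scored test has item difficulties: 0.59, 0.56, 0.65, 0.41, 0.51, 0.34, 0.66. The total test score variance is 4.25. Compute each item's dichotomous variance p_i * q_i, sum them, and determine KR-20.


For each item, compute p_i * q_i:
  Item 1: 0.59 * 0.41 = 0.2419
  Item 2: 0.56 * 0.44 = 0.2464
  Item 3: 0.65 * 0.35 = 0.2275
  Item 4: 0.41 * 0.59 = 0.2419
  Item 5: 0.51 * 0.49 = 0.2499
  Item 6: 0.34 * 0.66 = 0.2244
  Item 7: 0.66 * 0.34 = 0.2244
Sum(p_i * q_i) = 0.2419 + 0.2464 + 0.2275 + 0.2419 + 0.2499 + 0.2244 + 0.2244 = 1.6564
KR-20 = (k/(k-1)) * (1 - Sum(p_i*q_i) / Var_total)
= (7/6) * (1 - 1.6564/4.25)
= 1.1667 * 0.6103
KR-20 = 0.712

0.712


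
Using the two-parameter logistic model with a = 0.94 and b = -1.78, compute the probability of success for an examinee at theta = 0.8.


a*(theta - b) = 0.94 * (0.8 - -1.78) = 2.4252
exp(-2.4252) = 0.0885
P = 1 / (1 + 0.0885)
P = 0.9187

0.9187


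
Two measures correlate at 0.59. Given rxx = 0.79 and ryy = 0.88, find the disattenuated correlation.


r_corrected = rxy / sqrt(rxx * ryy)
= 0.59 / sqrt(0.79 * 0.88)
= 0.59 / sqrt(0.6952)
= 0.59 / 0.833787
r_corrected = 0.7076

0.7076


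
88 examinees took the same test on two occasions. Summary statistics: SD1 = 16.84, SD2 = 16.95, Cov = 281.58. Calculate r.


r = cov(X,Y) / (SD_X * SD_Y)
r = 281.58 / (16.84 * 16.95)
r = 281.58 / 285.438
r = 0.9865

0.9865


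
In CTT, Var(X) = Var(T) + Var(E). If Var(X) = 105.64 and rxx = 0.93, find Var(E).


var_true = rxx * var_obs = 0.93 * 105.64 = 98.2452
var_error = var_obs - var_true
var_error = 105.64 - 98.2452
var_error = 7.3948

7.3948


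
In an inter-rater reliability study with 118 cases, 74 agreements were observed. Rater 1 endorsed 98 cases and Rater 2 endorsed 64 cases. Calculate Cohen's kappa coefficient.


P_o = 74/118 = 0.627119
P_e = (98*64 + 20*54) / 13924 = 0.528009
kappa = (P_o - P_e) / (1 - P_e)
kappa = (0.627119 - 0.528009) / (1 - 0.528009)
kappa = 0.21

0.21


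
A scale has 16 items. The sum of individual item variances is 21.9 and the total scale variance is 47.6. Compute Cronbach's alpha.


alpha = (k/(k-1)) * (1 - sum(si^2)/s_total^2)
= (16/15) * (1 - 21.9/47.6)
alpha = 0.5759

0.5759


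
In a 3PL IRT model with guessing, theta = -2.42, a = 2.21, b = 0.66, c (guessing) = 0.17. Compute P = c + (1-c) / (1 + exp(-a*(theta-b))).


logit = 2.21*(-2.42 - 0.66) = -6.8068
P* = 1/(1 + exp(--6.8068)) = 0.0011
P = 0.17 + (1 - 0.17) * 0.0011
P = 0.1709

0.1709


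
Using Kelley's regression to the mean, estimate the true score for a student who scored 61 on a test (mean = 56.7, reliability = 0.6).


T_est = rxx * X + (1 - rxx) * mean
T_est = 0.6 * 61 + 0.4 * 56.7
T_est = 36.6 + 22.68
T_est = 59.28

59.28


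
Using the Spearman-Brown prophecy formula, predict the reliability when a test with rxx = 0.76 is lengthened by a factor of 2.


r_new = (n * rxx) / (1 + (n-1) * rxx)
r_new = (2 * 0.76) / (1 + 1 * 0.76)
r_new = 1.52 / 1.76
r_new = 0.8636

0.8636


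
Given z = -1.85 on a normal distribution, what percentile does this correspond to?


CDF(z) = 0.5 * (1 + erf(z/sqrt(2)))
erf(-1.3081) = -0.9357
CDF = 0.0322
Percentile rank = 0.0322 * 100 = 3.22

3.22


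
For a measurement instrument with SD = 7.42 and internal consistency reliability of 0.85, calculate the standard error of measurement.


SEM = SD * sqrt(1 - rxx)
SEM = 7.42 * sqrt(1 - 0.85)
SEM = 7.42 * sqrt(0.15) = 7.42 * 0.387298
SEM = 2.8738

2.8738


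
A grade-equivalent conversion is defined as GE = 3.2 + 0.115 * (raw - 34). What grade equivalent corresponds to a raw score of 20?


raw - median = 20 - 34 = -14
slope * diff = 0.115 * -14 = -1.61
GE = 3.2 + -1.61
GE = 1.59

1.59


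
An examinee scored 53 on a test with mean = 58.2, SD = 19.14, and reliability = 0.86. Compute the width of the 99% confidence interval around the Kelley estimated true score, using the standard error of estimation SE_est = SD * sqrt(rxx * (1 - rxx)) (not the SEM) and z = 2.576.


True score estimate = 0.86*53 + 0.14*58.2 = 53.728
SE_est = SD * sqrt(rxx * (1 - rxx)) = 19.14 * sqrt(0.86 * 0.14) = 19.14 * sqrt(0.1204) = 6.641332
CI = T_est +/- z * SE_est, so width = 2 * z * SE_est = 2 * 2.576 * 6.641332
Width = 34.2161

34.2161


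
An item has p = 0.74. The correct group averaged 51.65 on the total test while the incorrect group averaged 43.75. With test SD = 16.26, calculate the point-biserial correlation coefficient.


q = 1 - p = 0.26
rpb = ((M1 - M0) / SD) * sqrt(p * q)
rpb = ((51.65 - 43.75) / 16.26) * sqrt(0.74 * 0.26)
rpb = 0.2131

0.2131


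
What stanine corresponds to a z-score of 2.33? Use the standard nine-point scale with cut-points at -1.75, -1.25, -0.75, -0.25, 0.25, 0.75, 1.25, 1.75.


Stanine boundaries: [-1.75, -1.25, -0.75, -0.25, 0.25, 0.75, 1.25, 1.75]
z = 2.33
Check each boundary:
  z >= -1.75 -> could be stanine 2
  z >= -1.25 -> could be stanine 3
  z >= -0.75 -> could be stanine 4
  z >= -0.25 -> could be stanine 5
  z >= 0.25 -> could be stanine 6
  z >= 0.75 -> could be stanine 7
  z >= 1.25 -> could be stanine 8
  z >= 1.75 -> could be stanine 9
Highest qualifying boundary gives stanine = 9

9


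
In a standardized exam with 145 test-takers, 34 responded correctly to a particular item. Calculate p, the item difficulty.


Item difficulty p = number correct / total examinees
p = 34 / 145
p = 0.2345

0.2345


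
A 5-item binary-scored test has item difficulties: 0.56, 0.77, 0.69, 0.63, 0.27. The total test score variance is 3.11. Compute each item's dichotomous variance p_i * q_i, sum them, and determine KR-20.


For each item, compute p_i * q_i:
  Item 1: 0.56 * 0.44 = 0.2464
  Item 2: 0.77 * 0.23 = 0.1771
  Item 3: 0.69 * 0.31 = 0.2139
  Item 4: 0.63 * 0.37 = 0.2331
  Item 5: 0.27 * 0.73 = 0.1971
Sum(p_i * q_i) = 0.2464 + 0.1771 + 0.2139 + 0.2331 + 0.1971 = 1.0676
KR-20 = (k/(k-1)) * (1 - Sum(p_i*q_i) / Var_total)
= (5/4) * (1 - 1.0676/3.11)
= 1.25 * 0.6567
KR-20 = 0.8209

0.8209


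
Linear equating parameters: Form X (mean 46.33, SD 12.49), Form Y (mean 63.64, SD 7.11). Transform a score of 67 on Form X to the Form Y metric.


slope = SD_Y / SD_X = 7.11 / 12.49 ~ 0.5693
intercept = mean_Y - slope * mean_X = 63.64 - (7.11 / 12.49) * 46.33 ~ 37.2664
Y = slope * X + intercept. To avoid rounding drift from the rounded slope/intercept, evaluate the equivalent form Y = mean_Y + SD_Y * (X - mean_X) / SD_X at full precision:
Y = 63.64 + 7.11 * (67 - 46.33) / 12.49
Y = 63.64 + 7.11 * 20.67 / 12.49
Y = 63.64 + 146.9637 / 12.49
Y = 63.64 + 11.7665
Y = 75.4065

75.4065


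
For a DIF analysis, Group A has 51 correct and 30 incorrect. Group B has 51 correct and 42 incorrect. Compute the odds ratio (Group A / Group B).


Odds_A = 51/30 = 1.7
Odds_B = 51/42 = 1.2143
OR = Odds_A / Odds_B = 1.7 / 1.2143
Exactly, OR = (51 * 42) / (30 * 51) = 2142 / 1530
OR = 1.4

1.4


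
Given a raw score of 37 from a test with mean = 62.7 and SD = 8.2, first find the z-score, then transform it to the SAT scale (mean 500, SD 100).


z = (X - mean) / SD = (37 - 62.7) / 8.2
z = -25.7 / 8.2
z = -3.1341
SAT-scale = SAT = 500 + 100z
Carry z at full precision (z = -25.7 / 8.2) into the conversion:
SAT-scale = 500 + 100 * (-25.7 / 8.2) = 500 + -2570 / 8.2
SAT-scale = 500 + -313.4146
SAT-scale = 186.5854

186.5854


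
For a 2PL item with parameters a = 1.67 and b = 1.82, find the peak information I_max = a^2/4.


For 2PL, max info at theta = b = 1.82
I_max = a^2 / 4 = 1.67^2 / 4
= 2.7889 / 4
I_max = 0.6972

0.6972


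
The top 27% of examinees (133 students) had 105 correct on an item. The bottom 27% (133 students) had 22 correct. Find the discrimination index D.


p_upper = 105/133 = 0.7895
p_lower = 22/133 = 0.1654
D = 0.7895 - 0.1654 = 0.6241

0.6241


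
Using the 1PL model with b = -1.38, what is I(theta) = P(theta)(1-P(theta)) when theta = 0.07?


P = 1/(1+exp(-(0.07--1.38))) = 0.81
I = P*(1-P) = 0.81 * 0.19
I = 0.1539

0.1539


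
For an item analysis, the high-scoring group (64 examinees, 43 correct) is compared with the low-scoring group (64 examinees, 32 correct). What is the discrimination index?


p_upper = 43/64 = 0.6719
p_lower = 32/64 = 0.5
D = 0.6719 - 0.5 = 0.1719

0.1719


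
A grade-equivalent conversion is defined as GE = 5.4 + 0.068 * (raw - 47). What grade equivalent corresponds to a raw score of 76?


raw - median = 76 - 47 = 29
slope * diff = 0.068 * 29 = 1.972
GE = 5.4 + 1.972
GE = 7.372

7.372


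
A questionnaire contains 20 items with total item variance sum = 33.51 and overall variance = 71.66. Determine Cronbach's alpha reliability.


alpha = (k/(k-1)) * (1 - sum(si^2)/s_total^2)
= (20/19) * (1 - 33.51/71.66)
alpha = 0.5604

0.5604


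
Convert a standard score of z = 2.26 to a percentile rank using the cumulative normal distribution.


CDF(z) = 0.5 * (1 + erf(z/sqrt(2)))
erf(1.5981) = 0.9762
CDF = 0.9881
Percentile rank = 0.9881 * 100 = 98.81

98.81


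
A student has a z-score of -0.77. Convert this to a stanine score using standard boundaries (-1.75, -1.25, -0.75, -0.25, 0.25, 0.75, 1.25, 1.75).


Stanine boundaries: [-1.75, -1.25, -0.75, -0.25, 0.25, 0.75, 1.25, 1.75]
z = -0.77
Check each boundary:
  z >= -1.75 -> could be stanine 2
  z >= -1.25 -> could be stanine 3
  z < -0.75
  z < -0.25
  z < 0.25
  z < 0.75
  z < 1.25
  z < 1.75
Highest qualifying boundary gives stanine = 3

3


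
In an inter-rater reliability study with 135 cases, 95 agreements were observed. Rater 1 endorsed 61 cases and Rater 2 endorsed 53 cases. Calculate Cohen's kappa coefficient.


P_o = 95/135 = 0.703704
P_e = (61*53 + 74*82) / 18225 = 0.510343
kappa = (P_o - P_e) / (1 - P_e)
kappa = (0.703704 - 0.510343) / (1 - 0.510343)
kappa = 0.3949

0.3949


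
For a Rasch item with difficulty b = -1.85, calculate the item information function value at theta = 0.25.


P = 1/(1+exp(-(0.25--1.85))) = 0.8909
I = P*(1-P) = 0.8909 * 0.1091
I = 0.0972

0.0972


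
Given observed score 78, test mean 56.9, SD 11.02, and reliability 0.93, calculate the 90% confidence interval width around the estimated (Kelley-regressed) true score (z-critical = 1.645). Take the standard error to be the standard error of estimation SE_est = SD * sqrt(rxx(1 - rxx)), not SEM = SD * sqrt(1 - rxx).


True score estimate = 0.93*78 + 0.07*56.9 = 76.523
SE_est = SD * sqrt(rxx * (1 - rxx)) = 11.02 * sqrt(0.93 * 0.07) = 11.02 * sqrt(0.0651) = 2.81172
CI = T_est +/- z * SE_est, so width = 2 * z * SE_est = 2 * 1.645 * 2.81172
Width = 9.2506

9.2506


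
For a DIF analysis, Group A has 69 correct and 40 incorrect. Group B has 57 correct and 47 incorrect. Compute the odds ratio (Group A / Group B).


Odds_A = 69/40 = 1.725
Odds_B = 57/47 = 1.2128
OR = Odds_A / Odds_B = 1.725 / 1.2128
Exactly, OR = (69 * 47) / (40 * 57) = 3243 / 2280
OR = 1.4224

1.4224


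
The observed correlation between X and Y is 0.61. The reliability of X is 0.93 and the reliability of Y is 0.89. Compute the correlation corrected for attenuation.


r_corrected = rxy / sqrt(rxx * ryy)
= 0.61 / sqrt(0.93 * 0.89)
= 0.61 / sqrt(0.8277)
= 0.61 / 0.90978
r_corrected = 0.6705

0.6705


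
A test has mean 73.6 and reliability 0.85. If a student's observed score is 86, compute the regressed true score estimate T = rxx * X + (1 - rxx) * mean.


T_est = rxx * X + (1 - rxx) * mean
T_est = 0.85 * 86 + 0.15 * 73.6
T_est = 73.1 + 11.04
T_est = 84.14

84.14


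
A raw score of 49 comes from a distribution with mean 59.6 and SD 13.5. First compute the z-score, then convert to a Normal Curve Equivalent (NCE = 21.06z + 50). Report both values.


z = (X - mean) / SD = (49 - 59.6) / 13.5
z = -10.6 / 13.5
z = -0.7852
NCE = NCE = 21.06z + 50
Carry z at full precision (z = -10.6 / 13.5) into the conversion:
NCE = 21.06 * (-10.6 / 13.5) + 50 = -223.236 / 13.5 + 50
NCE = -16.536 + 50
NCE = 33.464

33.464


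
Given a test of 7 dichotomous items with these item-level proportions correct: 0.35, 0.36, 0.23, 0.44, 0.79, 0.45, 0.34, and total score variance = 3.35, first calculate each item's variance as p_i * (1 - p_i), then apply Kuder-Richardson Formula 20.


For each item, compute p_i * q_i:
  Item 1: 0.35 * 0.65 = 0.2275
  Item 2: 0.36 * 0.64 = 0.2304
  Item 3: 0.23 * 0.77 = 0.1771
  Item 4: 0.44 * 0.56 = 0.2464
  Item 5: 0.79 * 0.21 = 0.1659
  Item 6: 0.45 * 0.55 = 0.2475
  Item 7: 0.34 * 0.66 = 0.2244
Sum(p_i * q_i) = 0.2275 + 0.2304 + 0.1771 + 0.2464 + 0.1659 + 0.2475 + 0.2244 = 1.5192
KR-20 = (k/(k-1)) * (1 - Sum(p_i*q_i) / Var_total)
= (7/6) * (1 - 1.5192/3.35)
= 1.1667 * 0.5465
KR-20 = 0.6376

0.6376


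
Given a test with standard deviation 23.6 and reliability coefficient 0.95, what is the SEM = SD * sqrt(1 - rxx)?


SEM = SD * sqrt(1 - rxx)
SEM = 23.6 * sqrt(1 - 0.95)
SEM = 23.6 * sqrt(0.05) = 23.6 * 0.223607
SEM = 5.2771

5.2771


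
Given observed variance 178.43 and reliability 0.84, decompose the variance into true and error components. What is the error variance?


var_true = rxx * var_obs = 0.84 * 178.43 = 149.8812
var_error = var_obs - var_true
var_error = 178.43 - 149.8812
var_error = 28.5488

28.5488


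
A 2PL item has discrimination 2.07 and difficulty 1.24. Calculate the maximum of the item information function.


For 2PL, max info at theta = b = 1.24
I_max = a^2 / 4 = 2.07^2 / 4
= 4.2849 / 4
I_max = 1.0712

1.0712


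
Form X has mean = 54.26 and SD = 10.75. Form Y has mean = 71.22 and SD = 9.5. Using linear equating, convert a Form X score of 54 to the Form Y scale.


slope = SD_Y / SD_X = 9.5 / 10.75 ~ 0.8837
intercept = mean_Y - slope * mean_X = 71.22 - (9.5 / 10.75) * 54.26 ~ 23.2693
Y = slope * X + intercept. To avoid rounding drift from the rounded slope/intercept, evaluate the equivalent form Y = mean_Y + SD_Y * (X - mean_X) / SD_X at full precision:
Y = 71.22 + 9.5 * (54 - 54.26) / 10.75
Y = 71.22 - 9.5 * 0.26 / 10.75
Y = 71.22 - 2.47 / 10.75
Y = 71.22 - 0.2298
Y = 70.9902

70.9902


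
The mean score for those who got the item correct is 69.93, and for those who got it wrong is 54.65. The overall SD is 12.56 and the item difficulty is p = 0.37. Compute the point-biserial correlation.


q = 1 - p = 0.63
rpb = ((M1 - M0) / SD) * sqrt(p * q)
rpb = ((69.93 - 54.65) / 12.56) * sqrt(0.37 * 0.63)
rpb = 0.5874

0.5874


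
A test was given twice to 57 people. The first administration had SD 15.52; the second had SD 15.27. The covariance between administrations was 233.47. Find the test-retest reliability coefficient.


r = cov(X,Y) / (SD_X * SD_Y)
r = 233.47 / (15.52 * 15.27)
r = 233.47 / 236.9904
r = 0.9851

0.9851


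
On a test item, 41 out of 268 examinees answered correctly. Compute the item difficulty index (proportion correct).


Item difficulty p = number correct / total examinees
p = 41 / 268
p = 0.153

0.153


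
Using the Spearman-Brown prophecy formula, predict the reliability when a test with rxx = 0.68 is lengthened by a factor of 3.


r_new = (n * rxx) / (1 + (n-1) * rxx)
r_new = (3 * 0.68) / (1 + 2 * 0.68)
r_new = 2.04 / 2.36
r_new = 0.8644

0.8644


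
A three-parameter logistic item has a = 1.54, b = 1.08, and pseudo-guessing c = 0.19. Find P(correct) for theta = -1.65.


logit = 1.54*(-1.65 - 1.08) = -4.2042
P* = 1/(1 + exp(--4.2042)) = 0.0147
P = 0.19 + (1 - 0.19) * 0.0147
P = 0.2019

0.2019


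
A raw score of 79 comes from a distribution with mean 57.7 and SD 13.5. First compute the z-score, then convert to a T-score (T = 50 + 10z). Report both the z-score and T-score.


z = (X - mean) / SD = (79 - 57.7) / 13.5
z = 21.3 / 13.5
z = 1.5778
T-score = T = 50 + 10z
Carry z at full precision (z = 21.3 / 13.5) into the conversion:
T-score = 50 + 10 * (21.3 / 13.5) = 50 + 213 / 13.5
T-score = 50 + 15.7778
T-score = 65.7778

65.7778


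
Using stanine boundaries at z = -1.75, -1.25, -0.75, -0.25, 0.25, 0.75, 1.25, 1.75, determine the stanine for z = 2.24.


Stanine boundaries: [-1.75, -1.25, -0.75, -0.25, 0.25, 0.75, 1.25, 1.75]
z = 2.24
Check each boundary:
  z >= -1.75 -> could be stanine 2
  z >= -1.25 -> could be stanine 3
  z >= -0.75 -> could be stanine 4
  z >= -0.25 -> could be stanine 5
  z >= 0.25 -> could be stanine 6
  z >= 0.75 -> could be stanine 7
  z >= 1.25 -> could be stanine 8
  z >= 1.75 -> could be stanine 9
Highest qualifying boundary gives stanine = 9

9


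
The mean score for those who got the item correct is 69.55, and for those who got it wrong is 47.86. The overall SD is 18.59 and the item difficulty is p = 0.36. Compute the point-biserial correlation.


q = 1 - p = 0.64
rpb = ((M1 - M0) / SD) * sqrt(p * q)
rpb = ((69.55 - 47.86) / 18.59) * sqrt(0.36 * 0.64)
rpb = 0.56

0.56


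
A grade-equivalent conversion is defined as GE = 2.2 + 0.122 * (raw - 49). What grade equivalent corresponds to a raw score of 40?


raw - median = 40 - 49 = -9
slope * diff = 0.122 * -9 = -1.098
GE = 2.2 + -1.098
GE = 1.102

1.102


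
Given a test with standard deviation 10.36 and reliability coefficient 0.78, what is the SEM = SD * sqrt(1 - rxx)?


SEM = SD * sqrt(1 - rxx)
SEM = 10.36 * sqrt(1 - 0.78)
SEM = 10.36 * sqrt(0.22) = 10.36 * 0.469042
SEM = 4.8593

4.8593


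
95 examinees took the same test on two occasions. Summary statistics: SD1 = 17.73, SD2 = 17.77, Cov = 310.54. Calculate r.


r = cov(X,Y) / (SD_X * SD_Y)
r = 310.54 / (17.73 * 17.77)
r = 310.54 / 315.0621
r = 0.9856

0.9856


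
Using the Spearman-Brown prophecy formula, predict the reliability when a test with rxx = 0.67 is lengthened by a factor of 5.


r_new = (n * rxx) / (1 + (n-1) * rxx)
r_new = (5 * 0.67) / (1 + 4 * 0.67)
r_new = 3.35 / 3.68
r_new = 0.9103

0.9103


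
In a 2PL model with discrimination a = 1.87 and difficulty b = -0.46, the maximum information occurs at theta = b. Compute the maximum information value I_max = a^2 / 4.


For 2PL, max info at theta = b = -0.46
I_max = a^2 / 4 = 1.87^2 / 4
= 3.4969 / 4
I_max = 0.8742

0.8742


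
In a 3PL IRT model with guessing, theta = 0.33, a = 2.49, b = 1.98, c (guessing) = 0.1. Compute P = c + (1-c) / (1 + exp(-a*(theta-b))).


logit = 2.49*(0.33 - 1.98) = -4.1085
P* = 1/(1 + exp(--4.1085)) = 0.0162
P = 0.1 + (1 - 0.1) * 0.0162
P = 0.1146

0.1146
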